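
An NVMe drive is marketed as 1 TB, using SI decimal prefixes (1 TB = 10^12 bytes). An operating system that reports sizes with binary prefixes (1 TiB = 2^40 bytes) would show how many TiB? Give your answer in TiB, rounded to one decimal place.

1 TB = 1 × 10^12 bytes = 1,000,000,000,000 bytes
1 TiB = 1,099,511,627,776 bytes
1,000,000,000,000 / 1,099,511,627,776 = 0.9 TiB

0.9 TiB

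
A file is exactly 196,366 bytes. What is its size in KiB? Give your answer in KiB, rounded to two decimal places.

191.76 KiB

196,366 bytes given.
1 KiB = 1,024 bytes
196,366 / 1,024 = 191.76 KiB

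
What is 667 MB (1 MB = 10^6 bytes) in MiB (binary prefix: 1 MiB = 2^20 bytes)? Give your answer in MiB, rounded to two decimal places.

667 MB = 667 × 10^6 bytes = 667,000,000 bytes
1 MiB = 1,048,576 bytes
667,000,000 / 1,048,576 = 636.10 MiB

636.10 MiB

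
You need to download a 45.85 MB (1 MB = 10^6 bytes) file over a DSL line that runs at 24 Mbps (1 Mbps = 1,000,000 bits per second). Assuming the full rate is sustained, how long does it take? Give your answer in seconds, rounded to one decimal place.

45.85 MB = 45,850,000 bytes = 366,800,000 bits
24 Mbps = 24,000,000 bits/s
time = 366,800,000 / 24,000,000 = 15.3 s

15.3 seconds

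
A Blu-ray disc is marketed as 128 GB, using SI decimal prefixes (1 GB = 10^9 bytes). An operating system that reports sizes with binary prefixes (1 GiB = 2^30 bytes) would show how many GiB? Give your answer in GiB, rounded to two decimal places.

128 GB × 1,000,000,000 bytes/GB = 128,000,000,000 bytes
1 GiB = 1,073,741,824 bytes
128,000,000,000 / 1,073,741,824 = 119.21 GiB

119.21 GiB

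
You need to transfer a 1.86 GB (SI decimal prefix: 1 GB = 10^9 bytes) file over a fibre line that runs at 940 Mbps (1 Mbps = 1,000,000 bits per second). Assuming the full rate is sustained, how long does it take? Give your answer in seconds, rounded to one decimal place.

1.86 GB = 1,860,000,000 bytes = 14,880,000,000 bits
940 Mbps = 940,000,000 bits/s
time = 14,880,000,000 / 940,000,000 = 15.8 s

15.8 seconds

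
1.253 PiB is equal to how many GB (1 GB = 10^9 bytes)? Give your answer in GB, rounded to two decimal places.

1.253 PiB = 1.253 × 2^50 bytes = 1,410,752,583,273,807.872 bytes
1 GB = 10^9 bytes = 1,000,000,000 bytes
1,410,752,583,273,807.872 / 1,000,000,000 = 1,410,752.58 GB

1,410,752.58 GB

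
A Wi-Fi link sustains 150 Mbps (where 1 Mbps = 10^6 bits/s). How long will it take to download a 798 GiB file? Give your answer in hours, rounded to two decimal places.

798 GiB = 856,845,975,552 bytes = 6,854,767,804,416 bits
150 Mbps = 150,000,000 bits/s
time = 6,854,767,804,416 / 150,000,000 = 45,698.4520 s
45,698.4520 s / 3600 = 12.69 hours

12.69 hours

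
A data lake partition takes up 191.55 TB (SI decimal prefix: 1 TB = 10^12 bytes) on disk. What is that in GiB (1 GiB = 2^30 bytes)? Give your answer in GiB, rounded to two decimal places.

191.55 TB = 191.55 × 10^12 bytes = 191,550,000,000,000 bytes
1 GiB = 2^30 bytes = 1,073,741,824 bytes
191,550,000,000,000 / 1,073,741,824 = 178,394.84 GiB

178,394.84 GiB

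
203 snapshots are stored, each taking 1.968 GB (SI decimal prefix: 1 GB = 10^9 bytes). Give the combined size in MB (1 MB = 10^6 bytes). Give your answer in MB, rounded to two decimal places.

Total = 203 × 1.968 GB = 399.504 GB
= 399.504 × 1,000,000,000 bytes = 399,504,000,000 bytes
1 MB = 1,000,000 bytes
399,504,000,000 / 1,000,000 = 399,504.00 MB

399,504.00 MB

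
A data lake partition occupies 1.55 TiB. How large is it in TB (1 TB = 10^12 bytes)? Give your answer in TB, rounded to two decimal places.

1.55 TiB = 1.55 × 2^40 bytes = 1,704,243,023,052.8 bytes
1 TB = 1,000,000,000,000 bytes
1,704,243,023,052.8 / 1,000,000,000,000 = 1.70 TB

1.70 TB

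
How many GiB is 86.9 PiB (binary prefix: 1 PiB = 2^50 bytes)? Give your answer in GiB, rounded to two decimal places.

86.9 PiB = 86.9 × 2^50 bytes = 97,840,701,904,624,025.6 bytes
1 GiB = 1,073,741,824 bytes
97,840,701,904,624,025.6 / 1,073,741,824 = 91,121,254.40 GiB

91,121,254.40 GiB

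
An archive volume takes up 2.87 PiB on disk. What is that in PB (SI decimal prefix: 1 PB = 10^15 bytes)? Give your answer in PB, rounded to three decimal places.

2.87 PiB × 1,125,899,906,842,624 bytes/PiB = 3,231,332,732,638,330.88 bytes
1 PB = 1,000,000,000,000,000 bytes
3,231,332,732,638,330.88 / 1,000,000,000,000,000 = 3.231 PB

3.231 PB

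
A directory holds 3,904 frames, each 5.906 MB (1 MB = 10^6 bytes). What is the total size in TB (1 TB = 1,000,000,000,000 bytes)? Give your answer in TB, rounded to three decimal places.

0.023 TB

Total = 3,904 × 5.906 MB = 23057.024 MB
= 23057.024 × 1,000,000 bytes = 23,057,024,000 bytes
1 TB = 1,000,000,000,000 bytes
23,057,024,000 / 1,000,000,000,000 = 0.023 TB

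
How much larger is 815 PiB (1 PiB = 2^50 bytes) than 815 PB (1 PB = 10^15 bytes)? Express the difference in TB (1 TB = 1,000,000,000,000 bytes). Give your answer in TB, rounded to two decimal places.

815 PiB = 815 × 1,125,899,906,842,624 = 917,608,424,076,738,560 bytes
815 PB = 815 × 1,000,000,000,000,000 = 815,000,000,000,000,000 bytes
difference = 102,608,424,076,738,560 bytes
102,608,424,076,738,560 / 1,000,000,000,000 = 102,608.42 TB

102,608.42 TB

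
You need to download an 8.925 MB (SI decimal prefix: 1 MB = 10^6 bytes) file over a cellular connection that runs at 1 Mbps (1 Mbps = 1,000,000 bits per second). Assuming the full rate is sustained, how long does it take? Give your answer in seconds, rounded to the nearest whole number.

8.925 MB = 8,925,000 bytes = 71,400,000 bits
1 Mbps = 1,000,000 bits/s
time = 71,400,000 / 1,000,000 = 71 s

71 seconds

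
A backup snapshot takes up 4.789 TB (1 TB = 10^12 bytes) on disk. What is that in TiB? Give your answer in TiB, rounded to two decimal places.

4.36 TiB

4.789 TB = 4.789 × 10^12 bytes = 4,789,000,000,000 bytes
1 TiB = 1,099,511,627,776 bytes
4,789,000,000,000 / 1,099,511,627,776 = 4.36 TiB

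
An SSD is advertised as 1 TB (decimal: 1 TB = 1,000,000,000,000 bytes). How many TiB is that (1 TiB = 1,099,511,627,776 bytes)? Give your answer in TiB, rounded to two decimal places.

1 TB = 1 × 10^12 bytes = 1,000,000,000,000 bytes
1 TiB = 2^40 bytes = 1,099,511,627,776 bytes
1,000,000,000,000 / 1,099,511,627,776 = 0.91 TiB

0.91 TiB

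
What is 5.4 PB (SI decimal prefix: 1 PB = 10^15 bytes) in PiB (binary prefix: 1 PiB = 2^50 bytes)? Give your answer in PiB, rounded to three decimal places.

5.4 PB × 1,000,000,000,000,000 bytes/PB = 5,400,000,000,000,000 bytes
1 PiB = 1,125,899,906,842,624 bytes
5,400,000,000,000,000 / 1,125,899,906,842,624 = 4.796 PiB

4.796 PiB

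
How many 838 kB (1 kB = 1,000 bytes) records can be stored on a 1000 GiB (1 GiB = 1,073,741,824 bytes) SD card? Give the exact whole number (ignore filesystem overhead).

1,281,314

Capacity: 1000 GiB = 1,073,741,824,000 bytes
Per item: 838 kB = 838,000 bytes
⌊1,073,741,824,000 / 838,000⌋ = 1,281,314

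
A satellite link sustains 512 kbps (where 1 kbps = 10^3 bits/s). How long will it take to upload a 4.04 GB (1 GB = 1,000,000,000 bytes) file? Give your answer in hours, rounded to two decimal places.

4.04 GB = 4,040,000,000 bytes = 32,320,000,000 bits
512 kbps = 512,000 bits/s
time = 32,320,000,000 / 512,000 = 63,125.0000 s
63,125.0000 s / 3600 = 17.53 hours

17.53 hours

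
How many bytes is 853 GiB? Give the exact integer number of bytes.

853 × 1,073,741,824 = 915,901,775,872 bytes  (1 GiB = 2^30 bytes)

915,901,775,872 bytes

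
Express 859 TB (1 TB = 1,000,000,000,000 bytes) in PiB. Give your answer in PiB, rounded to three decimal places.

0.763 PiB

859 TB = 859 × 10^12 bytes = 859,000,000,000,000 bytes
1 PiB = 2^50 bytes = 1,125,899,906,842,624 bytes
859,000,000,000,000 / 1,125,899,906,842,624 = 0.763 PiB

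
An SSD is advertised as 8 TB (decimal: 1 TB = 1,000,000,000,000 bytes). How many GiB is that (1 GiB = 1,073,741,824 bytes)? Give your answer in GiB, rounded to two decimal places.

8 TB = 8 × 10^12 bytes = 8,000,000,000,000 bytes
1 GiB = 1,073,741,824 bytes
8,000,000,000,000 / 1,073,741,824 = 7,450.58 GiB

7,450.58 GiB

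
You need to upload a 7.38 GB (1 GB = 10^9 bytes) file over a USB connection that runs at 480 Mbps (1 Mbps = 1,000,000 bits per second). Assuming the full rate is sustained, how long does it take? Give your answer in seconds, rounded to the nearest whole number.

123 seconds

7.38 GB = 7,380,000,000 bytes = 59,040,000,000 bits
480 Mbps = 480,000,000 bits/s
time = 59,040,000,000 / 480,000,000 = 123 s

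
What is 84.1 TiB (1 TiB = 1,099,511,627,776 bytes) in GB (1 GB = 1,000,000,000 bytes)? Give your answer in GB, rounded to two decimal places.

84.1 TiB × 1,099,511,627,776 bytes/TiB = 92,468,927,895,961.6 bytes
1 GB = 10^9 bytes = 1,000,000,000 bytes
92,468,927,895,961.6 / 1,000,000,000 = 92,468.93 GB

92,468.93 GB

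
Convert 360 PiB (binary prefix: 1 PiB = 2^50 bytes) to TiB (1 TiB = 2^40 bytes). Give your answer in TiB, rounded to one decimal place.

360 PiB × 1,125,899,906,842,624 bytes/PiB = 405,323,966,463,344,640 bytes
1 TiB = 1,099,511,627,776 bytes
405,323,966,463,344,640 / 1,099,511,627,776 = 368,640.0 TiB

368,640.0 TiB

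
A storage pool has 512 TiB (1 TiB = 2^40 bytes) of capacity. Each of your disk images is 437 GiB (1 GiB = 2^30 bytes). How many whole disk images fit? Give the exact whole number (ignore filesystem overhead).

Capacity: 512 TiB = 562,949,953,421,312 bytes
Per item: 437 GiB = 469,225,177,088 bytes
⌊562,949,953,421,312 / 469,225,177,088⌋ = 1,199

1,199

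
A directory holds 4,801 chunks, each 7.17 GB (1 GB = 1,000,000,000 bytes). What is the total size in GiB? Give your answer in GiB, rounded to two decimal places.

Total = 4,801 × 7.17 GB = 34423.17 GB
= 34423.17 × 1,000,000,000 bytes = 34,423,170,000,000 bytes
1 GiB = 1,073,741,824 bytes
34,423,170,000,000 / 1,073,741,824 = 32,059.08 GiB

32,059.08 GiB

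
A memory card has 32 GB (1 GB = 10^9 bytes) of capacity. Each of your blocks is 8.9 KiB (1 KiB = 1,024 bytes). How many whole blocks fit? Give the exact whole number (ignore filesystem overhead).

3,511,235

Capacity: 32 GB = 32,000,000,000 bytes
Per item: 8.9 KiB = 9,113.6 bytes
⌊32,000,000,000 / 9,113.6⌋ = 3,511,235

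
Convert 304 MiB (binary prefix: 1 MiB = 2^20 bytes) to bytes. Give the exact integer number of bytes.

318,767,104 bytes

304 × 1,048,576 = 318,767,104 bytes  (1 MiB = 2^20 bytes)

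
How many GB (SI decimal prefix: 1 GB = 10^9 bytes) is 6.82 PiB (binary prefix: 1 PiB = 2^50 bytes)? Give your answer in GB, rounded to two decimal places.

7,678,637.36 GB

6.82 PiB = 6.82 × 2^50 bytes = 7,678,637,364,666,695.68 bytes
1 GB = 10^9 bytes = 1,000,000,000 bytes
7,678,637,364,666,695.68 / 1,000,000,000 = 7,678,637.36 GB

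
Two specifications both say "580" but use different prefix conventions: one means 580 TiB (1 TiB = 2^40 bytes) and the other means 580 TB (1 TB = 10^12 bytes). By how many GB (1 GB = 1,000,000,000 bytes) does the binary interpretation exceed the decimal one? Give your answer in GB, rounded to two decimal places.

57,716.74 GB

580 TiB = 580 × 1,099,511,627,776 = 637,716,744,110,080 bytes
580 TB = 580 × 1,000,000,000,000 = 580,000,000,000,000 bytes
difference = 57,716,744,110,080 bytes
57,716,744,110,080 / 1,000,000,000 = 57,716.74 GB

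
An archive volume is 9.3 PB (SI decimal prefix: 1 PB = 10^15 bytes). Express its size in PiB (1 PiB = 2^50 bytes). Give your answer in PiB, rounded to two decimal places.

8.26 PiB

9.3 PB × 1,000,000,000,000,000 bytes/PB = 9,300,000,000,000,000 bytes
1 PiB = 2^50 bytes = 1,125,899,906,842,624 bytes
9,300,000,000,000,000 / 1,125,899,906,842,624 = 8.26 PiB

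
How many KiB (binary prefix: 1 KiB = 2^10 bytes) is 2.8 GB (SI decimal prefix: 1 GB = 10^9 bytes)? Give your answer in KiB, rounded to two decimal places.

2,734,375.00 KiB

2.8 GB × 1,000,000,000 bytes/GB = 2,800,000,000 bytes
1 KiB = 1,024 bytes
2,800,000,000 / 1,024 = 2,734,375.00 KiB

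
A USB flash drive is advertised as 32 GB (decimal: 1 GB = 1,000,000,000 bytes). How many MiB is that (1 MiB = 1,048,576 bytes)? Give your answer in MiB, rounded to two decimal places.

32 GB = 32 × 10^9 bytes = 32,000,000,000 bytes
1 MiB = 1,048,576 bytes
32,000,000,000 / 1,048,576 = 30,517.58 MiB

30,517.58 MiB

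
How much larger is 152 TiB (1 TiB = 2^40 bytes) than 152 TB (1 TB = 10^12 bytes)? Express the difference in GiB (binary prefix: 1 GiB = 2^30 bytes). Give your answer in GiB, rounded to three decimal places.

152 TiB = 152 × 1,099,511,627,776 = 167,125,767,421,952 bytes
152 TB = 152 × 1,000,000,000,000 = 152,000,000,000,000 bytes
difference = 15,125,767,421,952 bytes
15,125,767,421,952 / 1,073,741,824 = 14,086.969 GiB

14,086.969 GiB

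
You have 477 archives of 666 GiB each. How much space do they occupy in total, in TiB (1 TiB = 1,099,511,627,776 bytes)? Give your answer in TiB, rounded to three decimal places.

310.236 TiB

Total = 477 × 666 GiB = 317,682 GiB
= 317,682 × 1,073,741,824 bytes = 341,108,450,131,968 bytes
1 TiB = 1,099,511,627,776 bytes
341,108,450,131,968 / 1,099,511,627,776 = 310.236 TiB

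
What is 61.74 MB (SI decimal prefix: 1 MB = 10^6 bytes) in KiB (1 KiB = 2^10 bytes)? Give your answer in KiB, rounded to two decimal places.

61.74 MB = 61.74 × 10^6 bytes = 61,740,000 bytes
1 KiB = 1,024 bytes
61,740,000 / 1,024 = 60,292.97 KiB

60,292.97 KiB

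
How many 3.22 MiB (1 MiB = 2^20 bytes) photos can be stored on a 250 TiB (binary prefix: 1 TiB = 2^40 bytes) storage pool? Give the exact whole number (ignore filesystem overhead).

81,411,180

Capacity: 250 TiB = 274,877,906,944,000 bytes
Per item: 3.22 MiB = 3,376,414.72 bytes
⌊274,877,906,944,000 / 3,376,414.72⌋ = 81,411,180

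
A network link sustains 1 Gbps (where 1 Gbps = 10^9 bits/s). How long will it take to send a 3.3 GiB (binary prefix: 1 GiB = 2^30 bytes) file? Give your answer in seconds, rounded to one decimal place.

3.3 GiB = 3,543,348,019.2 bytes = 28,346,784,153.6 bits
1 Gbps = 1,000,000,000 bits/s
time = 28,346,784,153.6 / 1,000,000,000 = 28.3 s

28.3 seconds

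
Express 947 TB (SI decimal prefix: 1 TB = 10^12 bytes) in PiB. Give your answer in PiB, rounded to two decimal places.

947 TB = 947 × 10^12 bytes = 947,000,000,000,000 bytes
1 PiB = 1,125,899,906,842,624 bytes
947,000,000,000,000 / 1,125,899,906,842,624 = 0.84 PiB

0.84 PiB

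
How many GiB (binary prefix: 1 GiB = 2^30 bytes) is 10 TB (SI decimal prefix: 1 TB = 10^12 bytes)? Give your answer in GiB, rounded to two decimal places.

10 TB = 10 × 10^12 bytes = 10,000,000,000,000 bytes
1 GiB = 1,073,741,824 bytes
10,000,000,000,000 / 1,073,741,824 = 9,313.23 GiB

9,313.23 GiB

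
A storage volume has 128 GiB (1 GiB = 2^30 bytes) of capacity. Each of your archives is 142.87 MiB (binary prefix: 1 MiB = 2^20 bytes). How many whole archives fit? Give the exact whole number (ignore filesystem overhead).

Capacity: 128 GiB = 137,438,953,472 bytes
Per item: 142.87 MiB = 149,810,053.12 bytes
⌊137,438,953,472 / 149,810,053.12⌋ = 917

917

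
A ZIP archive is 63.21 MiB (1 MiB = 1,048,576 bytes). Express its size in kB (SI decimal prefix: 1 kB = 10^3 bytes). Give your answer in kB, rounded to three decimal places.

66,280.489 kB

63.21 MiB = 63.21 × 2^20 bytes = 66,280,488.96 bytes
1 kB = 1,000 bytes
66,280,488.96 / 1,000 = 66,280.489 kB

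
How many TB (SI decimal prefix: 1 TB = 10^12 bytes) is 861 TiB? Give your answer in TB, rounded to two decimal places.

946.68 TB

861 TiB = 861 × 2^40 bytes = 946,679,511,515,136 bytes
1 TB = 10^12 bytes = 1,000,000,000,000 bytes
946,679,511,515,136 / 1,000,000,000,000 = 946.68 TB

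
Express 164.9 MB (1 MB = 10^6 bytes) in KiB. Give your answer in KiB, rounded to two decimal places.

161,035.16 KiB

164.9 MB × 1,000,000 bytes/MB = 164,900,000 bytes
1 KiB = 2^10 bytes = 1,024 bytes
164,900,000 / 1,024 = 161,035.16 KiB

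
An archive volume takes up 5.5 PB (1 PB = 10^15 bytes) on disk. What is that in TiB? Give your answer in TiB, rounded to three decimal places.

5,002.221 TiB

5.5 PB = 5.5 × 10^15 bytes = 5,500,000,000,000,000 bytes
1 TiB = 2^40 bytes = 1,099,511,627,776 bytes
5,500,000,000,000,000 / 1,099,511,627,776 = 5,002.221 TiB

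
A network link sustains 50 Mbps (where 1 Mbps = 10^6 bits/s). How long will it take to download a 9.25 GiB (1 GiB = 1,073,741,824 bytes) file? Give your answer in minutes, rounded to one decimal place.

9.25 GiB = 9,932,111,872 bytes = 79,456,894,976 bits
50 Mbps = 50,000,000 bits/s
time = 79,456,894,976 / 50,000,000 = 1,589.14 s
1,589.14 s / 60 = 26.5 minutes

26.5 minutes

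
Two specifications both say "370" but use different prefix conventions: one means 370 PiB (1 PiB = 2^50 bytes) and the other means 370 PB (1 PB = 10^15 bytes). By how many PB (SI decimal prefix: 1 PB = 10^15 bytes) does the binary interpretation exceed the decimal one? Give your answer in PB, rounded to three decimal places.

46.583 PB

370 PiB = 370 × 1,125,899,906,842,624 = 416,582,965,531,770,880 bytes
370 PB = 370 × 1,000,000,000,000,000 = 370,000,000,000,000,000 bytes
difference = 46,582,965,531,770,880 bytes
46,582,965,531,770,880 / 1,000,000,000,000,000 = 46.583 PB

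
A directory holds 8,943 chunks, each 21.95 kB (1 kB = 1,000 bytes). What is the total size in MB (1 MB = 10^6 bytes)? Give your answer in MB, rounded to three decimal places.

Total = 8,943 × 21.95 kB = 196298.85 kB
= 196298.85 × 1,000 bytes = 196,298,850 bytes
1 MB = 1,000,000 bytes
196,298,850 / 1,000,000 = 196.299 MB

196.299 MB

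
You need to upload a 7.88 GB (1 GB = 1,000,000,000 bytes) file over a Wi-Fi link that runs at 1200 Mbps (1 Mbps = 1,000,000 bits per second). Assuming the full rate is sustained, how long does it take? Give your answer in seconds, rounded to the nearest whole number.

7.88 GB = 7,880,000,000 bytes = 63,040,000,000 bits
1200 Mbps = 1,200,000,000 bits/s
time = 63,040,000,000 / 1,200,000,000 = 53 s

53 seconds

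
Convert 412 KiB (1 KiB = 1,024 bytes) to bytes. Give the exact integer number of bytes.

412 × 1,024 = 421,888 bytes

421,888 bytes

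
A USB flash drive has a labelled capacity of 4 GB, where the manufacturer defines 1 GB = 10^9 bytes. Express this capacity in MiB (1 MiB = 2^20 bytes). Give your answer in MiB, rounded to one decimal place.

3,814.7 MiB

4 GB × 1,000,000,000 bytes/GB = 4,000,000,000 bytes
1 MiB = 2^20 bytes = 1,048,576 bytes
4,000,000,000 / 1,048,576 = 3,814.7 MiB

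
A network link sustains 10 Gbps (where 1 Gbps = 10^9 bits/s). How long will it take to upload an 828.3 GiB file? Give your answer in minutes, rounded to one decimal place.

11.9 minutes

828.3 GiB = 889,380,352,819.2 bytes = 7,115,042,822,553.6 bits
10 Gbps = 10,000,000,000 bits/s
time = 7,115,042,822,553.6 / 10,000,000,000 = 711.50 s
711.50 s / 60 = 11.9 minutes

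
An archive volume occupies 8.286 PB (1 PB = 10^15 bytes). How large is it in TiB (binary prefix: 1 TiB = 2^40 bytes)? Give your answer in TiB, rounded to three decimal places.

7,536.073 TiB

8.286 PB = 8.286 × 10^15 bytes = 8,286,000,000,000,000 bytes
1 TiB = 2^40 bytes = 1,099,511,627,776 bytes
8,286,000,000,000,000 / 1,099,511,627,776 = 7,536.073 TiB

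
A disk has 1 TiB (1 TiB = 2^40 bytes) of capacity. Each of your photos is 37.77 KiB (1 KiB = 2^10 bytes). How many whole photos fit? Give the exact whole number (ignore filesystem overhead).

Capacity: 1 TiB = 1,099,511,627,776 bytes
Per item: 37.77 KiB = 38,676.48 bytes
⌊1,099,511,627,776 / 38,676.48⌋ = 28,428,430

28,428,430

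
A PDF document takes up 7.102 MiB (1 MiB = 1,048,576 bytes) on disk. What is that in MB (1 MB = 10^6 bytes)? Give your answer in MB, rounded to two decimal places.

7.102 MiB = 7.102 × 2^20 bytes = 7,446,986.752 bytes
1 MB = 1,000,000 bytes
7,446,986.752 / 1,000,000 = 7.45 MB

7.45 MB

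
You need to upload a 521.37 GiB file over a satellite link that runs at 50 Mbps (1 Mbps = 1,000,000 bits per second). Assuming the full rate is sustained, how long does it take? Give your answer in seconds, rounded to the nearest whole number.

521.37 GiB = 559,816,774,778.88 bytes = 4,478,534,198,231.04 bits
50 Mbps = 50,000,000 bits/s
time = 4,478,534,198,231.04 / 50,000,000 = 89,571 s

89,571 seconds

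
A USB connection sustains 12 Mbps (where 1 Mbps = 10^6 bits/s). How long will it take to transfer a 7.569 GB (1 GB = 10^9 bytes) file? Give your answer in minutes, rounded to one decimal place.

7.569 GB = 7,569,000,000 bytes = 60,552,000,000 bits
12 Mbps = 12,000,000 bits/s
time = 60,552,000,000 / 12,000,000 = 5,046.00 s
5,046.00 s / 60 = 84.1 minutes

84.1 minutes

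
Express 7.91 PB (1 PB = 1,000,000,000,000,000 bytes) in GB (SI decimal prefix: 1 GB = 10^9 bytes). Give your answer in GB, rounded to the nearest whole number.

7,910,000 GB

7.91 PB = 7.91 × 10^15 bytes = 7,910,000,000,000,000 bytes
1 GB = 1,000,000,000 bytes
7,910,000,000,000,000 / 1,000,000,000 = 7,910,000 GB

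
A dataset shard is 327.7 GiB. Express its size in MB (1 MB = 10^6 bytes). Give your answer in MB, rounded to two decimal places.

327.7 GiB × 1,073,741,824 bytes/GiB = 351,865,195,724.8 bytes
1 MB = 1,000,000 bytes
351,865,195,724.8 / 1,000,000 = 351,865.20 MB

351,865.20 MB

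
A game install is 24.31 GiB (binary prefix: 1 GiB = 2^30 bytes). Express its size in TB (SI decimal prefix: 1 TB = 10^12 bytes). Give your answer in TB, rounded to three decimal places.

0.026 TB

24.31 GiB × 1,073,741,824 bytes/GiB = 26,102,663,741.44 bytes
1 TB = 10^12 bytes = 1,000,000,000,000 bytes
26,102,663,741.44 / 1,000,000,000,000 = 0.026 TB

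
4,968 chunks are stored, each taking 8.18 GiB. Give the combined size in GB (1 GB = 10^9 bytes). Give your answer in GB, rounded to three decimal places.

43,634.978 GB

Total = 4,968 × 8.18 GiB = 40638.24 GiB
= 40638.24 × 1,073,741,824 bytes = 43,634,977,941,749.76 bytes
1 GB = 1,000,000,000 bytes
43,634,977,941,749.76 / 1,000,000,000 = 43,634.978 GB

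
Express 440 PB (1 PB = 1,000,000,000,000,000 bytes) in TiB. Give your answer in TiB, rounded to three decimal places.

400,177.669 TiB

440 PB × 1,000,000,000,000,000 bytes/PB = 440,000,000,000,000,000 bytes
1 TiB = 2^40 bytes = 1,099,511,627,776 bytes
440,000,000,000,000,000 / 1,099,511,627,776 = 400,177.669 TiB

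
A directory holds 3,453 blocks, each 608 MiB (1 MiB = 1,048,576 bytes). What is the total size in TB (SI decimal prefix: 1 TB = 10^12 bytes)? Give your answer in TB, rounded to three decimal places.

2.201 TB

Total = 3,453 × 608 MiB = 2,099,424 MiB
= 2,099,424 × 1,048,576 bytes = 2,201,405,620,224 bytes
1 TB = 1,000,000,000,000 bytes
2,201,405,620,224 / 1,000,000,000,000 = 2.201 TB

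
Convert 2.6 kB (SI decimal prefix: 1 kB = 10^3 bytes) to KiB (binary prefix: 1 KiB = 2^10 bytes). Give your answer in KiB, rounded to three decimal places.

2.6 kB = 2.6 × 10^3 bytes = 2,600 bytes
1 KiB = 2^10 bytes = 1,024 bytes
2,600 / 1,024 = 2.539 KiB

2.539 KiB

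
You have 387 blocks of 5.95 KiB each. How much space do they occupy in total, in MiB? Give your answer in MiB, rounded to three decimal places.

Total = 387 × 5.95 KiB = 2302.65 KiB
= 2302.65 × 1,024 bytes = 2,357,913.6 bytes
1 MiB = 1,048,576 bytes
2,357,913.6 / 1,048,576 = 2.249 MiB

2.249 MiB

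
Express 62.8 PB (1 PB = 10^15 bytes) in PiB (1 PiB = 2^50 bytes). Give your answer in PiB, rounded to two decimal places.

55.78 PiB

62.8 PB = 62.8 × 10^15 bytes = 62,800,000,000,000,000 bytes
1 PiB = 1,125,899,906,842,624 bytes
62,800,000,000,000,000 / 1,125,899,906,842,624 = 55.78 PiB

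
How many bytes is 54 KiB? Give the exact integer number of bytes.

55,296 bytes

54 × 1,024 = 55,296 bytes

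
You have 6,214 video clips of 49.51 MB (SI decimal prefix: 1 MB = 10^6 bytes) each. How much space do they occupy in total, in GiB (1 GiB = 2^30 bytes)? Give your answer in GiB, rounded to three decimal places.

286.526 GiB

Total = 6,214 × 49.51 MB = 307655.14 MB
= 307655.14 × 1,000,000 bytes = 307,655,140,000 bytes
1 GiB = 1,073,741,824 bytes
307,655,140,000 / 1,073,741,824 = 286.526 GiB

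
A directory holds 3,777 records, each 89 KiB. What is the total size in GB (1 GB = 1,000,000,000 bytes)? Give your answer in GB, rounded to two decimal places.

0.34 GB

Total = 3,777 × 89 KiB = 336,153 KiB
= 336,153 × 1,024 bytes = 344,220,672 bytes
1 GB = 1,000,000,000 bytes
344,220,672 / 1,000,000,000 = 0.34 GB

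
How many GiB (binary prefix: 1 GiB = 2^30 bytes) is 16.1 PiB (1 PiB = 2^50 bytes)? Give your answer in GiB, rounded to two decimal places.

16,882,073.60 GiB

16.1 PiB × 1,125,899,906,842,624 bytes/PiB = 18,126,988,500,166,246.4 bytes
1 GiB = 2^30 bytes = 1,073,741,824 bytes
18,126,988,500,166,246.4 / 1,073,741,824 = 16,882,073.60 GiB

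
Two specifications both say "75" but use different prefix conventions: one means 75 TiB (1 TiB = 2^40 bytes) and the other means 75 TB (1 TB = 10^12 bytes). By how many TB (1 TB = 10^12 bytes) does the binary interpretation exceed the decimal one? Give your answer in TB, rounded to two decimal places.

75 TiB = 75 × 1,099,511,627,776 = 82,463,372,083,200 bytes
75 TB = 75 × 1,000,000,000,000 = 75,000,000,000,000 bytes
difference = 7,463,372,083,200 bytes
7,463,372,083,200 / 1,000,000,000,000 = 7.46 TB

7.46 TB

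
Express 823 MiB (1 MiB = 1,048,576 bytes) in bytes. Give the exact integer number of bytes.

862,978,048 bytes

823 × 1,048,576 = 862,978,048 bytes  (1 MiB = 2^20 bytes)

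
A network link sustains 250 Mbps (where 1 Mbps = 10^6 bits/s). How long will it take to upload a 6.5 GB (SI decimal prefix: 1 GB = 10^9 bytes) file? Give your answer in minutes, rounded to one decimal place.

6.5 GB = 6,500,000,000 bytes = 52,000,000,000 bits
250 Mbps = 250,000,000 bits/s
time = 52,000,000,000 / 250,000,000 = 208.00 s
208.00 s / 60 = 3.5 minutes

3.5 minutes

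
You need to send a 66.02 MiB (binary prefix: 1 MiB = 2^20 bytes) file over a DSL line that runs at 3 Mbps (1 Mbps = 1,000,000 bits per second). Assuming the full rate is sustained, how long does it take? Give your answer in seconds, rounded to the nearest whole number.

185 seconds

66.02 MiB = 69,226,987.52 bytes = 553,815,900.16 bits
3 Mbps = 3,000,000 bits/s
time = 553,815,900.16 / 3,000,000 = 185 s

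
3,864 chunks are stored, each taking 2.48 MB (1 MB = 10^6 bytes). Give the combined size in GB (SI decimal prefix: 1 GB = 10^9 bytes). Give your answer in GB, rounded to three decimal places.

9.583 GB

Total = 3,864 × 2.48 MB = 9582.72 MB
= 9582.72 × 1,000,000 bytes = 9,582,720,000 bytes
1 GB = 1,000,000,000 bytes
9,582,720,000 / 1,000,000,000 = 9.583 GB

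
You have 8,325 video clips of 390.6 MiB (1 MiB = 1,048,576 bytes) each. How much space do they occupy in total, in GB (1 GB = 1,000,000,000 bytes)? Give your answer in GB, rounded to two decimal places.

3,409.70 GB

Total = 8,325 × 390.6 MiB = 3,251,745 MiB
= 3,251,745 × 1,048,576 bytes = 3,409,701,765,120 bytes
1 GB = 1,000,000,000 bytes
3,409,701,765,120 / 1,000,000,000 = 3,409.70 GB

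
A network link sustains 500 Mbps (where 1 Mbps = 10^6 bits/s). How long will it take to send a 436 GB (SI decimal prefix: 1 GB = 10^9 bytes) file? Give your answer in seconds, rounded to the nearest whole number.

436 GB = 436,000,000,000 bytes = 3,488,000,000,000 bits
500 Mbps = 500,000,000 bits/s
time = 3,488,000,000,000 / 500,000,000 = 6,976 s

6,976 seconds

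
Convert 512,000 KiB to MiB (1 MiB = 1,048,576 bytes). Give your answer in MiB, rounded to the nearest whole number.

500 MiB

512,000 KiB = 512,000 × 2^10 bytes = 524,288,000 bytes
1 MiB = 1,048,576 bytes
524,288,000 / 1,048,576 = 500 MiB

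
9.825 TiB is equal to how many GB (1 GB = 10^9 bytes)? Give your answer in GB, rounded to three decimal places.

9.825 TiB = 9.825 × 2^40 bytes = 10,802,701,742,899.2 bytes
1 GB = 1,000,000,000 bytes
10,802,701,742,899.2 / 1,000,000,000 = 10,802.702 GB

10,802.702 GB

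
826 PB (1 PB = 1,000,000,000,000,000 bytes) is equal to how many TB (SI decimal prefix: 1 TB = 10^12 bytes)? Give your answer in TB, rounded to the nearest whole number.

826 PB = 826 × 10^15 bytes = 826,000,000,000,000,000 bytes
1 TB = 1,000,000,000,000 bytes
826,000,000,000,000,000 / 1,000,000,000,000 = 826,000 TB

826,000 TB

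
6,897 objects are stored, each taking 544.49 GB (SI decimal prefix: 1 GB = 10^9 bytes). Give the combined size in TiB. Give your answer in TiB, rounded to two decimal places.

Total = 6,897 × 544.49 GB = 3755347.53 GB
= 3755347.53 × 1,000,000,000 bytes = 3,755,347,530,000,000 bytes
1 TiB = 1,099,511,627,776 bytes
3,755,347,530,000,000 / 1,099,511,627,776 = 3,415.47 TiB

3,415.47 TiB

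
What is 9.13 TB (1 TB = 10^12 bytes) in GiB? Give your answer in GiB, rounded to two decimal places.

8,502.98 GiB

9.13 TB × 1,000,000,000,000 bytes/TB = 9,130,000,000,000 bytes
1 GiB = 2^30 bytes = 1,073,741,824 bytes
9,130,000,000,000 / 1,073,741,824 = 8,502.98 GiB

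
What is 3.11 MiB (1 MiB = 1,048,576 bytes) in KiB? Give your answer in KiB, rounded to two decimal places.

3.11 MiB = 3.11 × 2^20 bytes = 3,261,071.36 bytes
1 KiB = 2^10 bytes = 1,024 bytes
3,261,071.36 / 1,024 = 3,184.64 KiB

3,184.64 KiB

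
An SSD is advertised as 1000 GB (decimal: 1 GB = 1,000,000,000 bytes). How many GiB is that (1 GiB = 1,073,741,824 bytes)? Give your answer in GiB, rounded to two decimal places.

1000 GB = 1000 × 10^9 bytes = 1,000,000,000,000 bytes
1 GiB = 1,073,741,824 bytes
1,000,000,000,000 / 1,073,741,824 = 931.32 GiB

931.32 GiB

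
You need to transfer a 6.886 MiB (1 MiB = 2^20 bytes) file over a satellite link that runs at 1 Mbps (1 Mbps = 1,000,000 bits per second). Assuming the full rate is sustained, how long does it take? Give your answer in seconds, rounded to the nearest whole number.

58 seconds

6.886 MiB = 7,220,494.336 bytes = 57,763,954.688 bits
1 Mbps = 1,000,000 bits/s
time = 57,763,954.688 / 1,000,000 = 58 s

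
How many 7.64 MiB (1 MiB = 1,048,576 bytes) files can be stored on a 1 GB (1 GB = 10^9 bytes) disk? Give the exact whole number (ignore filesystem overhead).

Capacity: 1 GB = 1,000,000,000 bytes
Per item: 7.64 MiB = 8,011,120.64 bytes
⌊1,000,000,000 / 8,011,120.64⌋ = 124

124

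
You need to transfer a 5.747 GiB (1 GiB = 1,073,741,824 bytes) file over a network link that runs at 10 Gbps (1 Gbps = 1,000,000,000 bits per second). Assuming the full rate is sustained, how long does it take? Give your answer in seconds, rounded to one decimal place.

5.747 GiB = 6,170,794,262.528 bytes = 49,366,354,100.224 bits
10 Gbps = 10,000,000,000 bits/s
time = 49,366,354,100.224 / 10,000,000,000 = 4.9 s

4.9 seconds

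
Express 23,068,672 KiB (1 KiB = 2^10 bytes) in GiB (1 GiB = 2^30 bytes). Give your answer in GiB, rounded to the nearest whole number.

22 GiB

23,068,672 KiB = 23,068,672 × 2^10 bytes = 23,622,320,128 bytes
1 GiB = 1,073,741,824 bytes
23,622,320,128 / 1,073,741,824 = 22 GiB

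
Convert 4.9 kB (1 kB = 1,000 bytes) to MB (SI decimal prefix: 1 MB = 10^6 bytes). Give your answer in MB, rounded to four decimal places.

0.0049 MB

4.9 kB = 4.9 × 10^3 bytes = 4,900 bytes
1 MB = 1,000,000 bytes
4,900 / 1,000,000 = 0.0049 MB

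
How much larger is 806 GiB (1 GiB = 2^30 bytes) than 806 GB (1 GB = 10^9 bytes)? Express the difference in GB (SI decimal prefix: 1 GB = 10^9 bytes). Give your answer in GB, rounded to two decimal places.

806 GiB = 806 × 1,073,741,824 = 865,435,910,144 bytes
806 GB = 806 × 1,000,000,000 = 806,000,000,000 bytes
difference = 59,435,910,144 bytes
59,435,910,144 / 1,000,000,000 = 59.44 GB

59.44 GB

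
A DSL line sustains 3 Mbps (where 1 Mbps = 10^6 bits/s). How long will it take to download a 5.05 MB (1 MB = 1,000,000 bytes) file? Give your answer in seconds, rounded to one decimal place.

13.5 seconds

5.05 MB = 5,050,000 bytes = 40,400,000 bits
3 Mbps = 3,000,000 bits/s
time = 40,400,000 / 3,000,000 = 13.5 s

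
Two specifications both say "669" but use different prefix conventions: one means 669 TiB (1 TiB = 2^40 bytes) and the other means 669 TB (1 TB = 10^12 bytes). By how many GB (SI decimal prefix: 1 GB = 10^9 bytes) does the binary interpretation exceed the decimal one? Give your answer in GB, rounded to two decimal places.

66,573.28 GB

669 TiB = 669 × 1,099,511,627,776 = 735,573,278,982,144 bytes
669 TB = 669 × 1,000,000,000,000 = 669,000,000,000,000 bytes
difference = 66,573,278,982,144 bytes
66,573,278,982,144 / 1,000,000,000 = 66,573.28 GB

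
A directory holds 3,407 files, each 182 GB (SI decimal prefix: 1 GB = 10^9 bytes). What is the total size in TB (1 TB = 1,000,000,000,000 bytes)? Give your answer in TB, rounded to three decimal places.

620.074 TB

Total = 3,407 × 182 GB = 620,074 GB
= 620,074 × 1,000,000,000 bytes = 620,074,000,000,000 bytes
1 TB = 1,000,000,000,000 bytes
620,074,000,000,000 / 1,000,000,000,000 = 620.074 TB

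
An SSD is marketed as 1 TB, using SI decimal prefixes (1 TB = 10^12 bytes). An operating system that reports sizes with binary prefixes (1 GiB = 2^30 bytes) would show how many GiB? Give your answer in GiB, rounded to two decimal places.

931.32 GiB

1 TB × 1,000,000,000,000 bytes/TB = 1,000,000,000,000 bytes
1 GiB = 2^30 bytes = 1,073,741,824 bytes
1,000,000,000,000 / 1,073,741,824 = 931.32 GiB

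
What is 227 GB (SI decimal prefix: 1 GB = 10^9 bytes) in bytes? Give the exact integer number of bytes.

227,000,000,000 bytes

227 × 1,000,000,000 = 227,000,000,000 bytes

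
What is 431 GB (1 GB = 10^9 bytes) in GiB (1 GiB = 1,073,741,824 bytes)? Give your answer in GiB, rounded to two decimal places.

401.40 GiB

431 GB = 431 × 10^9 bytes = 431,000,000,000 bytes
1 GiB = 2^30 bytes = 1,073,741,824 bytes
431,000,000,000 / 1,073,741,824 = 401.40 GiB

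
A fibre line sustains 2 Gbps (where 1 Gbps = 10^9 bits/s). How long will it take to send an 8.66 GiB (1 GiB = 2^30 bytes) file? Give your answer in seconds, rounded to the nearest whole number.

37 seconds

8.66 GiB = 9,298,604,195.84 bytes = 74,388,833,566.72 bits
2 Gbps = 2,000,000,000 bits/s
time = 74,388,833,566.72 / 2,000,000,000 = 37 s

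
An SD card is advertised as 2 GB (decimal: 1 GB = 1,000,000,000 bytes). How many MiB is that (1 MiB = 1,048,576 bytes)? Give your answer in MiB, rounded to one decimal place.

2 GB × 1,000,000,000 bytes/GB = 2,000,000,000 bytes
1 MiB = 2^20 bytes = 1,048,576 bytes
2,000,000,000 / 1,048,576 = 1,907.3 MiB

1,907.3 MiB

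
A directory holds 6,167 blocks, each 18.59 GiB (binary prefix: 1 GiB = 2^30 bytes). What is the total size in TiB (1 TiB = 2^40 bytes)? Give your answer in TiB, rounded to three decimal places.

Total = 6,167 × 18.59 GiB = 114644.53 GiB
= 114644.53 × 1,073,741,824 bytes = 123,098,626,753,822.72 bytes
1 TiB = 1,099,511,627,776 bytes
123,098,626,753,822.72 / 1,099,511,627,776 = 111.958 TiB

111.958 TiB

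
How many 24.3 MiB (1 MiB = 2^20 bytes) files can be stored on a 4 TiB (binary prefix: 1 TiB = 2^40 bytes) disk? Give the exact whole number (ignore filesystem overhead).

Capacity: 4 TiB = 4,398,046,511,104 bytes
Per item: 24.3 MiB = 25,480,396.8 bytes
⌊4,398,046,511,104 / 25,480,396.8⌋ = 172,605

172,605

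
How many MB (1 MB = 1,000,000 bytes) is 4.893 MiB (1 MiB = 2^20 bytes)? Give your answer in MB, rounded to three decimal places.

5.131 MB

4.893 MiB × 1,048,576 bytes/MiB = 5,130,682.368 bytes
1 MB = 10^6 bytes = 1,000,000 bytes
5,130,682.368 / 1,000,000 = 5.131 MB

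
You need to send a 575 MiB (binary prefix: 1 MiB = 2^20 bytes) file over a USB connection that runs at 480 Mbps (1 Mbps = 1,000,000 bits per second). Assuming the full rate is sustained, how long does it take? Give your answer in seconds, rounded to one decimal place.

575 MiB = 602,931,200 bytes = 4,823,449,600 bits
480 Mbps = 480,000,000 bits/s
time = 4,823,449,600 / 480,000,000 = 10.0 s

10.0 seconds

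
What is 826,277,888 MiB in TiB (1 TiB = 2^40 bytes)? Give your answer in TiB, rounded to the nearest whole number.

788 TiB

826,277,888 MiB = 826,277,888 × 2^20 bytes = 866,415,162,687,488 bytes
1 TiB = 1,099,511,627,776 bytes
866,415,162,687,488 / 1,099,511,627,776 = 788 TiB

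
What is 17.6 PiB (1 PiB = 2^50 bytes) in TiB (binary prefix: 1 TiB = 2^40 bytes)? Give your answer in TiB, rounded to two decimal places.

17.6 PiB × 1,125,899,906,842,624 bytes/PiB = 19,815,838,360,430,182.4 bytes
1 TiB = 2^40 bytes = 1,099,511,627,776 bytes
19,815,838,360,430,182.4 / 1,099,511,627,776 = 18,022.40 TiB

18,022.40 TiB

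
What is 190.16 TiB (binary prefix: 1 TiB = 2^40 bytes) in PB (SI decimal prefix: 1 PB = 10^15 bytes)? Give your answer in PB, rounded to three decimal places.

0.209 PB

190.16 TiB = 190.16 × 2^40 bytes = 209,083,131,137,884.16 bytes
1 PB = 10^15 bytes = 1,000,000,000,000,000 bytes
209,083,131,137,884.16 / 1,000,000,000,000,000 = 0.209 PB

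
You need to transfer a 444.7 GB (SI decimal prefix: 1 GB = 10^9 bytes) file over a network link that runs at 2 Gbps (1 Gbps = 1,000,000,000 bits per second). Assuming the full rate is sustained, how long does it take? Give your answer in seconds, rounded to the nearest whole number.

444.7 GB = 444,700,000,000 bytes = 3,557,600,000,000 bits
2 Gbps = 2,000,000,000 bits/s
time = 3,557,600,000,000 / 2,000,000,000 = 1,779 s

1,779 seconds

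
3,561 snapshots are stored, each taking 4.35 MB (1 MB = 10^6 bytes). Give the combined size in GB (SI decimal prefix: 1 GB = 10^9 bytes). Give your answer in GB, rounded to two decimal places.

Total = 3,561 × 4.35 MB = 15490.35 MB
= 15490.35 × 1,000,000 bytes = 15,490,350,000 bytes
1 GB = 1,000,000,000 bytes
15,490,350,000 / 1,000,000,000 = 15.49 GB

15.49 GB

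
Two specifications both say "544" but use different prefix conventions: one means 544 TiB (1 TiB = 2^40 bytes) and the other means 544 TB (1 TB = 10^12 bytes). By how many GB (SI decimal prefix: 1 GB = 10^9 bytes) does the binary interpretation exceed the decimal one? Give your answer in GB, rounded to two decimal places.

544 TiB = 544 × 1,099,511,627,776 = 598,134,325,510,144 bytes
544 TB = 544 × 1,000,000,000,000 = 544,000,000,000,000 bytes
difference = 54,134,325,510,144 bytes
54,134,325,510,144 / 1,000,000,000 = 54,134.33 GB

54,134.33 GB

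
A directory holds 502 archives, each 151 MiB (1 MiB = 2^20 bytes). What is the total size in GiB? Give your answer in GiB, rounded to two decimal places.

74.03 GiB

Total = 502 × 151 MiB = 75,802 MiB
= 75,802 × 1,048,576 bytes = 79,484,157,952 bytes
1 GiB = 1,073,741,824 bytes
79,484,157,952 / 1,073,741,824 = 74.03 GiB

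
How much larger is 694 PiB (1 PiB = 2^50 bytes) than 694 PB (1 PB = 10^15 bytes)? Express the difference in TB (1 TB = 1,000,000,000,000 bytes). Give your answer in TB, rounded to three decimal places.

694 PiB = 694 × 1,125,899,906,842,624 = 781,374,535,348,781,056 bytes
694 PB = 694 × 1,000,000,000,000,000 = 694,000,000,000,000,000 bytes
difference = 87,374,535,348,781,056 bytes
87,374,535,348,781,056 / 1,000,000,000,000 = 87,374.535 TB

87,374.535 TB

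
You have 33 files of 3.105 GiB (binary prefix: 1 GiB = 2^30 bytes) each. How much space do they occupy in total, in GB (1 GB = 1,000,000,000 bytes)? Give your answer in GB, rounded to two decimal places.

110.02 GB

Total = 33 × 3.105 GiB = 102.465 GiB
= 102.465 × 1,073,741,824 bytes = 110,020,955,996.16 bytes
1 GB = 1,000,000,000 bytes
110,020,955,996.16 / 1,000,000,000 = 110.02 GB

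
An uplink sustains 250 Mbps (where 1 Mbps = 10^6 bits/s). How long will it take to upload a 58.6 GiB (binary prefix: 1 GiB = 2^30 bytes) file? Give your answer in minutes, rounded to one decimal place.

33.6 minutes

58.6 GiB = 62,921,270,886.4 bytes = 503,370,167,091.2 bits
250 Mbps = 250,000,000 bits/s
time = 503,370,167,091.2 / 250,000,000 = 2,013.48 s
2,013.48 s / 60 = 33.6 minutes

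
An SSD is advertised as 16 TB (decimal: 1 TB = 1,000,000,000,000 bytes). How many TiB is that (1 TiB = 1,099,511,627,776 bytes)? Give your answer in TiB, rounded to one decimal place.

16 TB = 16 × 10^12 bytes = 16,000,000,000,000 bytes
1 TiB = 1,099,511,627,776 bytes
16,000,000,000,000 / 1,099,511,627,776 = 14.6 TiB

14.6 TiB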